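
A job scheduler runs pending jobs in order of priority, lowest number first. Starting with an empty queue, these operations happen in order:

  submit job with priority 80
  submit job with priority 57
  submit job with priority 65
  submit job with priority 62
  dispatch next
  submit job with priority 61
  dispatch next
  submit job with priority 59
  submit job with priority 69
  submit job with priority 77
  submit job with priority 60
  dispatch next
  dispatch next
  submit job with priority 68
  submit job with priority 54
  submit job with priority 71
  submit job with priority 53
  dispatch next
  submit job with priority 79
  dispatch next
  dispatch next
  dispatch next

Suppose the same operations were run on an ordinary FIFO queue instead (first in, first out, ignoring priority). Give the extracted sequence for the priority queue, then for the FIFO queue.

insert 80 → {80}
insert 57 → {57, 80}
insert 65 → {57, 65, 80}
insert 62 → {57, 62, 65, 80}
dispatch next → 57; now {62, 65, 80}
insert 61 → {61, 62, 65, 80}
dispatch next → 61; now {62, 65, 80}
insert 59 → {59, 62, 65, 80}
insert 69 → {59, 62, 65, 69, 80}
insert 77 → {59, 62, 65, 69, 77, 80}
insert 60 → {59, 60, 62, 65, 69, 77, 80}
dispatch next → 59; now {60, 62, 65, 69, 77, 80}
dispatch next → 60; now {62, 65, 69, 77, 80}
insert 68 → {62, 65, 68, 69, 77, 80}
insert 54 → {54, 62, 65, 68, 69, 77, 80}
insert 71 → {54, 62, 65, 68, 69, 71, 77, 80}
insert 53 → {53, 54, 62, 65, 68, 69, 71, 77, 80}
dispatch next → 53; now {54, 62, 65, 68, 69, 71, 77, 80}
insert 79 → {54, 62, 65, 68, 69, 71, 77, 79, 80}
dispatch next → 54; now {62, 65, 68, 69, 71, 77, 79, 80}
dispatch next → 62; now {65, 68, 69, 71, 77, 79, 80}
dispatch next → 65; now {68, 69, 71, 77, 79, 80}

priority queue: 57, 61, 59, 60, 53, 54, 62, 65; FIFO queue: [80, 57, 65, 62, 61, 59, 69, 77]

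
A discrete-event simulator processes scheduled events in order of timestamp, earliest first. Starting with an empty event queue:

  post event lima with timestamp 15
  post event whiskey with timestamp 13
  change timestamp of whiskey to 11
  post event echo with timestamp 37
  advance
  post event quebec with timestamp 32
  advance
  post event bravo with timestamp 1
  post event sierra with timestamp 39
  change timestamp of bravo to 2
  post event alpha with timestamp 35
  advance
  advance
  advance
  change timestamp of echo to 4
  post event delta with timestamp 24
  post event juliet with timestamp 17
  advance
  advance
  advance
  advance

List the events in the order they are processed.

whiskey → lima → bravo → quebec → alpha → echo → juliet → delta → sierra

add lima (timestamp 15) → {lima:15}
add whiskey (timestamp 13) → {whiskey:13, lima:15}
update whiskey to timestamp 11 → {whiskey:11, lima:15}
add echo (timestamp 37) → {whiskey:11, lima:15, echo:37}
advance → whiskey; now {lima:15, echo:37}
add quebec (timestamp 32) → {lima:15, quebec:32, echo:37}
advance → lima; now {quebec:32, echo:37}
add bravo (timestamp 1) → {bravo:1, quebec:32, echo:37}
add sierra (timestamp 39) → {bravo:1, quebec:32, echo:37, sierra:39}
update bravo to timestamp 2 → {bravo:2, quebec:32, echo:37, sierra:39}
add alpha (timestamp 35) → {bravo:2, quebec:32, alpha:35, echo:37, sierra:39}
advance → bravo; now {quebec:32, alpha:35, echo:37, sierra:39}
advance → quebec; now {alpha:35, echo:37, sierra:39}
advance → alpha; now {echo:37, sierra:39}
update echo to timestamp 4 → {echo:4, sierra:39}
add delta (timestamp 24) → {echo:4, delta:24, sierra:39}
add juliet (timestamp 17) → {echo:4, juliet:17, delta:24, sierra:39}
advance → echo; now {juliet:17, delta:24, sierra:39}
advance → juliet; now {delta:24, sierra:39}
advance → delta; now {sierra:39}
advance → sierra; now {}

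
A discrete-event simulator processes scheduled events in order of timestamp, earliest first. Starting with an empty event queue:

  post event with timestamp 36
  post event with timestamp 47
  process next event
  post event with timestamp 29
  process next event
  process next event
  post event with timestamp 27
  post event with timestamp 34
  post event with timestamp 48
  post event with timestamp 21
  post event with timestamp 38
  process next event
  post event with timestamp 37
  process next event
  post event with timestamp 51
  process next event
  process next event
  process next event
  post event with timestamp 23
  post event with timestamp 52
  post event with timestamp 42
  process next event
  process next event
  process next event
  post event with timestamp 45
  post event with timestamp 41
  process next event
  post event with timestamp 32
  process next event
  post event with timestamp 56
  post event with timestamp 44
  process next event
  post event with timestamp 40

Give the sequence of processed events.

[36, 29, 47, 21, 27, 34, 37, 38, 23, 42, 48, 41, 32, 44]

insert 36 → {36}
insert 47 → {36, 47}
process next event → 36; now {47}
insert 29 → {29, 47}
process next event → 29; now {47}
process next event → 47; now {}
insert 27 → {27}
insert 34 → {27, 34}
insert 48 → {27, 34, 48}
insert 21 → {21, 27, 34, 48}
insert 38 → {21, 27, 34, 38, 48}
process next event → 21; now {27, 34, 38, 48}
insert 37 → {27, 34, 37, 38, 48}
process next event → 27; now {34, 37, 38, 48}
insert 51 → {34, 37, 38, 48, 51}
process next event → 34; now {37, 38, 48, 51}
process next event → 37; now {38, 48, 51}
process next event → 38; now {48, 51}
insert 23 → {23, 48, 51}
insert 52 → {23, 48, 51, 52}
insert 42 → {23, 42, 48, 51, 52}
process next event → 23; now {42, 48, 51, 52}
process next event → 42; now {48, 51, 52}
process next event → 48; now {51, 52}
insert 45 → {45, 51, 52}
insert 41 → {41, 45, 51, 52}
process next event → 41; now {45, 51, 52}
insert 32 → {32, 45, 51, 52}
process next event → 32; now {45, 51, 52}
insert 56 → {45, 51, 52, 56}
insert 44 → {44, 45, 51, 52, 56}
process next event → 44; now {45, 51, 52, 56}
insert 40 → {40, 45, 51, 52, 56}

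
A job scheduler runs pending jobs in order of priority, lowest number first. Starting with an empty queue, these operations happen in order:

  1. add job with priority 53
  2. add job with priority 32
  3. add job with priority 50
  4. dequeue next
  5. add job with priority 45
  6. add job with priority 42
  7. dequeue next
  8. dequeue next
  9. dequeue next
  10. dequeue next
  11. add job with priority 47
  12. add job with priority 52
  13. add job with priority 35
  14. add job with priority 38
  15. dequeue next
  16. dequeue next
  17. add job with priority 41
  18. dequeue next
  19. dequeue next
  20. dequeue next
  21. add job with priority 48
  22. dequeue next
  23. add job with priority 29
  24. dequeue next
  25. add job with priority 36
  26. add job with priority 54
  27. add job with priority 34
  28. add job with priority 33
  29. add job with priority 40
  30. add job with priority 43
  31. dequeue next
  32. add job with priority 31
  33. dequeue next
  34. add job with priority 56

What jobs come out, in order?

insert 53 → {53}
insert 32 → {32, 53}
insert 50 → {32, 50, 53}
dequeue next → 32; now {50, 53}
insert 45 → {45, 50, 53}
insert 42 → {42, 45, 50, 53}
dequeue next → 42; now {45, 50, 53}
dequeue next → 45; now {50, 53}
dequeue next → 50; now {53}
dequeue next → 53; now {}
insert 47 → {47}
insert 52 → {47, 52}
insert 35 → {35, 47, 52}
insert 38 → {35, 38, 47, 52}
dequeue next → 35; now {38, 47, 52}
dequeue next → 38; now {47, 52}
insert 41 → {41, 47, 52}
dequeue next → 41; now {47, 52}
dequeue next → 47; now {52}
dequeue next → 52; now {}
insert 48 → {48}
dequeue next → 48; now {}
insert 29 → {29}
dequeue next → 29; now {}
insert 36 → {36}
insert 54 → {36, 54}
insert 34 → {34, 36, 54}
insert 33 → {33, 34, 36, 54}
insert 40 → {33, 34, 36, 40, 54}
insert 43 → {33, 34, 36, 40, 43, 54}
dequeue next → 33; now {34, 36, 40, 43, 54}
insert 31 → {31, 34, 36, 40, 43, 54}
dequeue next → 31; now {34, 36, 40, 43, 54}
insert 56 → {34, 36, 40, 43, 54, 56}

[32, 42, 45, 50, 53, 35, 38, 41, 47, 52, 48, 29, 33, 31]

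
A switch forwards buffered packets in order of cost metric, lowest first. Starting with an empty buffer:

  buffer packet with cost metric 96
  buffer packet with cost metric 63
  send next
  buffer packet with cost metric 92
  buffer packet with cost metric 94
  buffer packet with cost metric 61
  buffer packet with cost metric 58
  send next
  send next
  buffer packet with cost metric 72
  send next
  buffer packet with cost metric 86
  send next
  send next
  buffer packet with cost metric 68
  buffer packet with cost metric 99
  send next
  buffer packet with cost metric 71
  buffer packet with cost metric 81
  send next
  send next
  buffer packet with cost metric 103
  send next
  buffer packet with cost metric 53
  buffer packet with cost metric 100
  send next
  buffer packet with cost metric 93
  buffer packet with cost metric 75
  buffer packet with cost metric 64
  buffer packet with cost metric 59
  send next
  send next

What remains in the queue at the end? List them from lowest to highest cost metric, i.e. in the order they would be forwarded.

insert 96 → {96}
insert 63 → {63, 96}
send next → 63; now {96}
insert 92 → {92, 96}
insert 94 → {92, 94, 96}
insert 61 → {61, 92, 94, 96}
insert 58 → {58, 61, 92, 94, 96}
send next → 58; now {61, 92, 94, 96}
send next → 61; now {92, 94, 96}
insert 72 → {72, 92, 94, 96}
send next → 72; now {92, 94, 96}
insert 86 → {86, 92, 94, 96}
send next → 86; now {92, 94, 96}
send next → 92; now {94, 96}
insert 68 → {68, 94, 96}
insert 99 → {68, 94, 96, 99}
send next → 68; now {94, 96, 99}
insert 71 → {71, 94, 96, 99}
insert 81 → {71, 81, 94, 96, 99}
send next → 71; now {81, 94, 96, 99}
send next → 81; now {94, 96, 99}
insert 103 → {94, 96, 99, 103}
send next → 94; now {96, 99, 103}
insert 53 → {53, 96, 99, 103}
insert 100 → {53, 96, 99, 100, 103}
send next → 53; now {96, 99, 100, 103}
insert 93 → {93, 96, 99, 100, 103}
insert 75 → {75, 93, 96, 99, 100, 103}
insert 64 → {64, 75, 93, 96, 99, 100, 103}
insert 59 → {59, 64, 75, 93, 96, 99, 100, 103}
send next → 59; now {64, 75, 93, 96, 99, 100, 103}
send next → 64; now {75, 93, 96, 99, 100, 103}

[75, 93, 96, 99, 100, 103]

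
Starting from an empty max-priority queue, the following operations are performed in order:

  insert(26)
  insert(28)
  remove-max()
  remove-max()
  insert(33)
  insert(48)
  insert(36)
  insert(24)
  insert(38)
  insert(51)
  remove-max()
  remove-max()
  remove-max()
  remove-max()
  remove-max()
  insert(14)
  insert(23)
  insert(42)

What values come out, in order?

28, 26, 51, 48, 38, 36, 33

insert 26 → {26}
insert 28 → {28, 26}
remove-max → 28; now {26}
remove-max → 26; now {}
insert 33 → {33}
insert 48 → {48, 33}
insert 36 → {48, 36, 33}
insert 24 → {48, 36, 33, 24}
insert 38 → {48, 38, 36, 33, 24}
insert 51 → {51, 48, 38, 36, 33, 24}
remove-max → 51; now {48, 38, 36, 33, 24}
remove-max → 48; now {38, 36, 33, 24}
remove-max → 38; now {36, 33, 24}
remove-max → 36; now {33, 24}
remove-max → 33; now {24}
insert 14 → {24, 14}
insert 23 → {24, 23, 14}
insert 42 → {42, 24, 23, 14}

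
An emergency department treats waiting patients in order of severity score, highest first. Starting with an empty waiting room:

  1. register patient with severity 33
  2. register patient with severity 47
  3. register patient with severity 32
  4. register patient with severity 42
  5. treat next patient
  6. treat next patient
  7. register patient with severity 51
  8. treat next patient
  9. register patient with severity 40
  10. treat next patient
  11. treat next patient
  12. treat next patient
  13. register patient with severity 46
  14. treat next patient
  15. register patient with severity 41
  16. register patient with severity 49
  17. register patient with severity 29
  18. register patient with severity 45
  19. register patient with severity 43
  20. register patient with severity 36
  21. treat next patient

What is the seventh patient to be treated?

46

insert 33 → {33}
insert 47 → {47, 33}
insert 32 → {47, 33, 32}
insert 42 → {47, 42, 33, 32}
treat next patient → 47; now {42, 33, 32}
treat next patient → 42; now {33, 32}
insert 51 → {51, 33, 32}
treat next patient → 51; now {33, 32}
insert 40 → {40, 33, 32}
treat next patient → 40; now {33, 32}
treat next patient → 33; now {32}
treat next patient → 32; now {}
insert 46 → {46}
treat next patient → 46; now {}
insert 41 → {41}
insert 49 → {49, 41}
insert 29 → {49, 41, 29}
insert 45 → {49, 45, 41, 29}
insert 43 → {49, 45, 43, 41, 29}
insert 36 → {49, 45, 43, 41, 36, 29}
treat next patient → 49; now {45, 43, 41, 36, 29}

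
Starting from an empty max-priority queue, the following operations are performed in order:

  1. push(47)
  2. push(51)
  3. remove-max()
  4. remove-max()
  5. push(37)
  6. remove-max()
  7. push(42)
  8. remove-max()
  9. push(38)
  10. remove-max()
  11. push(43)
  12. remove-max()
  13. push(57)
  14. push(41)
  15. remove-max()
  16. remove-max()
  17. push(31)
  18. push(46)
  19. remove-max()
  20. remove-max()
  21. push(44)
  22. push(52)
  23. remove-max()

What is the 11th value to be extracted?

52

insert 47 → {47}
insert 51 → {51, 47}
remove-max → 51; now {47}
remove-max → 47; now {}
insert 37 → {37}
remove-max → 37; now {}
insert 42 → {42}
remove-max → 42; now {}
insert 38 → {38}
remove-max → 38; now {}
insert 43 → {43}
remove-max → 43; now {}
insert 57 → {57}
insert 41 → {57, 41}
remove-max → 57; now {41}
remove-max → 41; now {}
insert 31 → {31}
insert 46 → {46, 31}
remove-max → 46; now {31}
remove-max → 31; now {}
insert 44 → {44}
insert 52 → {52, 44}
remove-max → 52; now {44}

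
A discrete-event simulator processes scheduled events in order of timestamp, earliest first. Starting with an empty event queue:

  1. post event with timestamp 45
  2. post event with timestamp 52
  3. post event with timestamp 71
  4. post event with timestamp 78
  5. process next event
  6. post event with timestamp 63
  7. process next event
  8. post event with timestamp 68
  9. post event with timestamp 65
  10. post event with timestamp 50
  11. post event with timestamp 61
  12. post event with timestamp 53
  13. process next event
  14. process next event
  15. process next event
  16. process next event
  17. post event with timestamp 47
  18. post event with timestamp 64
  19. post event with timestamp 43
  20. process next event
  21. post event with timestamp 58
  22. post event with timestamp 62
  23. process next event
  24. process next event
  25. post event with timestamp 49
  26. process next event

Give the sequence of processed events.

insert 45 → {45}
insert 52 → {45, 52}
insert 71 → {45, 52, 71}
insert 78 → {45, 52, 71, 78}
process next event → 45; now {52, 71, 78}
insert 63 → {52, 63, 71, 78}
process next event → 52; now {63, 71, 78}
insert 68 → {63, 68, 71, 78}
insert 65 → {63, 65, 68, 71, 78}
insert 50 → {50, 63, 65, 68, 71, 78}
insert 61 → {50, 61, 63, 65, 68, 71, 78}
insert 53 → {50, 53, 61, 63, 65, 68, 71, 78}
process next event → 50; now {53, 61, 63, 65, 68, 71, 78}
process next event → 53; now {61, 63, 65, 68, 71, 78}
process next event → 61; now {63, 65, 68, 71, 78}
process next event → 63; now {65, 68, 71, 78}
insert 47 → {47, 65, 68, 71, 78}
insert 64 → {47, 64, 65, 68, 71, 78}
insert 43 → {43, 47, 64, 65, 68, 71, 78}
process next event → 43; now {47, 64, 65, 68, 71, 78}
insert 58 → {47, 58, 64, 65, 68, 71, 78}
insert 62 → {47, 58, 62, 64, 65, 68, 71, 78}
process next event → 47; now {58, 62, 64, 65, 68, 71, 78}
process next event → 58; now {62, 64, 65, 68, 71, 78}
insert 49 → {49, 62, 64, 65, 68, 71, 78}
process next event → 49; now {62, 64, 65, 68, 71, 78}

[45, 52, 50, 53, 61, 63, 43, 47, 58, 49]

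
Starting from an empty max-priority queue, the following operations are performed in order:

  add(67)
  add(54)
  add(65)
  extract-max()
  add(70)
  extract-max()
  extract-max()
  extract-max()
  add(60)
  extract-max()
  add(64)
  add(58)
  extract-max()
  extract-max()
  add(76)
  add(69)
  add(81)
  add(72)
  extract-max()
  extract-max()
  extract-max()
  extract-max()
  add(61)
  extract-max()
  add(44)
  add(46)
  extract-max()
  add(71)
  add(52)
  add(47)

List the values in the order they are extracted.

insert 67 → {67}
insert 54 → {67, 54}
insert 65 → {67, 65, 54}
extract-max → 67; now {65, 54}
insert 70 → {70, 65, 54}
extract-max → 70; now {65, 54}
extract-max → 65; now {54}
extract-max → 54; now {}
insert 60 → {60}
extract-max → 60; now {}
insert 64 → {64}
insert 58 → {64, 58}
extract-max → 64; now {58}
extract-max → 58; now {}
insert 76 → {76}
insert 69 → {76, 69}
insert 81 → {81, 76, 69}
insert 72 → {81, 76, 72, 69}
extract-max → 81; now {76, 72, 69}
extract-max → 76; now {72, 69}
extract-max → 72; now {69}
extract-max → 69; now {}
insert 61 → {61}
extract-max → 61; now {}
insert 44 → {44}
insert 46 → {46, 44}
extract-max → 46; now {44}
insert 71 → {71, 44}
insert 52 → {71, 52, 44}
insert 47 → {71, 52, 47, 44}

[67, 70, 65, 54, 60, 64, 58, 81, 76, 72, 69, 61, 46]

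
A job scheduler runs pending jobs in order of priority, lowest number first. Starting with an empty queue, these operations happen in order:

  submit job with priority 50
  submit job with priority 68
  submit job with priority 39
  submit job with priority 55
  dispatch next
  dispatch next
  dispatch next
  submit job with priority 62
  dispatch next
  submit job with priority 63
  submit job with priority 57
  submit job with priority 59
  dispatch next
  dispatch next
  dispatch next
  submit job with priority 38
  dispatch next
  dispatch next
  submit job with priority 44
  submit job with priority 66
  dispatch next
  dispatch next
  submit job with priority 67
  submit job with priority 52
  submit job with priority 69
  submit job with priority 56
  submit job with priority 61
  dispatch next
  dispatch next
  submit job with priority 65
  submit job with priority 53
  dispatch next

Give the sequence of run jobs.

39, 50, 55, 62, 57, 59, 63, 38, 68, 44, 66, 52, 56, 53

insert 50 → {50}
insert 68 → {50, 68}
insert 39 → {39, 50, 68}
insert 55 → {39, 50, 55, 68}
dispatch next → 39; now {50, 55, 68}
dispatch next → 50; now {55, 68}
dispatch next → 55; now {68}
insert 62 → {62, 68}
dispatch next → 62; now {68}
insert 63 → {63, 68}
insert 57 → {57, 63, 68}
insert 59 → {57, 59, 63, 68}
dispatch next → 57; now {59, 63, 68}
dispatch next → 59; now {63, 68}
dispatch next → 63; now {68}
insert 38 → {38, 68}
dispatch next → 38; now {68}
dispatch next → 68; now {}
insert 44 → {44}
insert 66 → {44, 66}
dispatch next → 44; now {66}
dispatch next → 66; now {}
insert 67 → {67}
insert 52 → {52, 67}
insert 69 → {52, 67, 69}
insert 56 → {52, 56, 67, 69}
insert 61 → {52, 56, 61, 67, 69}
dispatch next → 52; now {56, 61, 67, 69}
dispatch next → 56; now {61, 67, 69}
insert 65 → {61, 65, 67, 69}
insert 53 → {53, 61, 65, 67, 69}
dispatch next → 53; now {61, 65, 67, 69}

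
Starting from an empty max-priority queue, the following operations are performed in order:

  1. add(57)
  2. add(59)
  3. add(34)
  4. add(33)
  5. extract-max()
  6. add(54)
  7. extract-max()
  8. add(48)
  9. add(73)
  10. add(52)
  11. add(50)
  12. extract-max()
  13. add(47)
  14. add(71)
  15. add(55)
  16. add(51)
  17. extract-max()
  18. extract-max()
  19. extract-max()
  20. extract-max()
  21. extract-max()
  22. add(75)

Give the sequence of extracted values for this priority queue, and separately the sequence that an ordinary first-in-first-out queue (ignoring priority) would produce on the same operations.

insert 57 → {57}
insert 59 → {59, 57}
insert 34 → {59, 57, 34}
insert 33 → {59, 57, 34, 33}
extract-max → 59; now {57, 34, 33}
insert 54 → {57, 54, 34, 33}
extract-max → 57; now {54, 34, 33}
insert 48 → {54, 48, 34, 33}
insert 73 → {73, 54, 48, 34, 33}
insert 52 → {73, 54, 52, 48, 34, 33}
insert 50 → {73, 54, 52, 50, 48, 34, 33}
extract-max → 73; now {54, 52, 50, 48, 34, 33}
insert 47 → {54, 52, 50, 48, 47, 34, 33}
insert 71 → {71, 54, 52, 50, 48, 47, 34, 33}
insert 55 → {71, 55, 54, 52, 50, 48, 47, 34, 33}
insert 51 → {71, 55, 54, 52, 51, 50, 48, 47, 34, 33}
extract-max → 71; now {55, 54, 52, 51, 50, 48, 47, 34, 33}
extract-max → 55; now {54, 52, 51, 50, 48, 47, 34, 33}
extract-max → 54; now {52, 51, 50, 48, 47, 34, 33}
extract-max → 52; now {51, 50, 48, 47, 34, 33}
extract-max → 51; now {50, 48, 47, 34, 33}
insert 75 → {75, 50, 48, 47, 34, 33}

priority queue: 59, 57, 73, 71, 55, 54, 52, 51; FIFO queue: 57 → 59 → 34 → 33 → 54 → 48 → 73 → 52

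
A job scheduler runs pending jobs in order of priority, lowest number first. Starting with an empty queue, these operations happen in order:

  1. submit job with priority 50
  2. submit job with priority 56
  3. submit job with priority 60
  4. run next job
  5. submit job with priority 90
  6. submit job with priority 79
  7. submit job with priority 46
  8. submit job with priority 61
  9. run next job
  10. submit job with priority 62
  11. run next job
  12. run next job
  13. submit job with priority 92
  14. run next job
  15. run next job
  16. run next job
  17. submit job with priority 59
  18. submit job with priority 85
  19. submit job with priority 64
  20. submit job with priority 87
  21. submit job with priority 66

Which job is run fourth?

60

insert 50 → {50}
insert 56 → {50, 56}
insert 60 → {50, 56, 60}
run next job → 50; now {56, 60}
insert 90 → {56, 60, 90}
insert 79 → {56, 60, 79, 90}
insert 46 → {46, 56, 60, 79, 90}
insert 61 → {46, 56, 60, 61, 79, 90}
run next job → 46; now {56, 60, 61, 79, 90}
insert 62 → {56, 60, 61, 62, 79, 90}
run next job → 56; now {60, 61, 62, 79, 90}
run next job → 60; now {61, 62, 79, 90}
insert 92 → {61, 62, 79, 90, 92}
run next job → 61; now {62, 79, 90, 92}
run next job → 62; now {79, 90, 92}
run next job → 79; now {90, 92}
insert 59 → {59, 90, 92}
insert 85 → {59, 85, 90, 92}
insert 64 → {59, 64, 85, 90, 92}
insert 87 → {59, 64, 85, 87, 90, 92}
insert 66 → {59, 64, 66, 85, 87, 90, 92}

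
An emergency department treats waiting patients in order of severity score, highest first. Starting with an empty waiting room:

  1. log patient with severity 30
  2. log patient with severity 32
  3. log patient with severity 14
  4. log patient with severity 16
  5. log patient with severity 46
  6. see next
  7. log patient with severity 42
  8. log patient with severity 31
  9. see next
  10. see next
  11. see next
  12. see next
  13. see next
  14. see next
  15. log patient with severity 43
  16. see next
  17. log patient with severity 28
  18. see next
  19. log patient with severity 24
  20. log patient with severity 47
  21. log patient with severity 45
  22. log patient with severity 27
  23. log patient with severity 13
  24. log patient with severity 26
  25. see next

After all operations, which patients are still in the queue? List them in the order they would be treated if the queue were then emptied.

insert 30 → {30}
insert 32 → {32, 30}
insert 14 → {32, 30, 14}
insert 16 → {32, 30, 16, 14}
insert 46 → {46, 32, 30, 16, 14}
see next → 46; now {32, 30, 16, 14}
insert 42 → {42, 32, 30, 16, 14}
insert 31 → {42, 32, 31, 30, 16, 14}
see next → 42; now {32, 31, 30, 16, 14}
see next → 32; now {31, 30, 16, 14}
see next → 31; now {30, 16, 14}
see next → 30; now {16, 14}
see next → 16; now {14}
see next → 14; now {}
insert 43 → {43}
see next → 43; now {}
insert 28 → {28}
see next → 28; now {}
insert 24 → {24}
insert 47 → {47, 24}
insert 45 → {47, 45, 24}
insert 27 → {47, 45, 27, 24}
insert 13 → {47, 45, 27, 24, 13}
insert 26 → {47, 45, 27, 26, 24, 13}
see next → 47; now {45, 27, 26, 24, 13}

45, 27, 26, 24, 13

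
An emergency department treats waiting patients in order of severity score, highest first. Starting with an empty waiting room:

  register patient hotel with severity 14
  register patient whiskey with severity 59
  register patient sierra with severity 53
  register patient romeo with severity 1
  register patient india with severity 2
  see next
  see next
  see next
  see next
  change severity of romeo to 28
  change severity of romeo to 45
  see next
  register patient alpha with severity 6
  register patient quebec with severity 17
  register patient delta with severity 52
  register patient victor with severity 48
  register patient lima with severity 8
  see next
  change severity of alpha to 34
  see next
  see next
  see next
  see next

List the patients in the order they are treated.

add hotel (severity 14) → {hotel:14}
add whiskey (severity 59) → {whiskey:59, hotel:14}
add sierra (severity 53) → {whiskey:59, sierra:53, hotel:14}
add romeo (severity 1) → {whiskey:59, sierra:53, hotel:14, romeo:1}
add india (severity 2) → {whiskey:59, sierra:53, hotel:14, india:2, romeo:1}
see next → whiskey; now {sierra:53, hotel:14, india:2, romeo:1}
see next → sierra; now {hotel:14, india:2, romeo:1}
see next → hotel; now {india:2, romeo:1}
see next → india; now {romeo:1}
update romeo to severity 28 → {romeo:28}
update romeo to severity 45 → {romeo:45}
see next → romeo; now {}
add alpha (severity 6) → {alpha:6}
add quebec (severity 17) → {quebec:17, alpha:6}
add delta (severity 52) → {delta:52, quebec:17, alpha:6}
add victor (severity 48) → {delta:52, victor:48, quebec:17, alpha:6}
add lima (severity 8) → {delta:52, victor:48, quebec:17, lima:8, alpha:6}
see next → delta; now {victor:48, quebec:17, lima:8, alpha:6}
update alpha to severity 34 → {victor:48, alpha:34, quebec:17, lima:8}
see next → victor; now {alpha:34, quebec:17, lima:8}
see next → alpha; now {quebec:17, lima:8}
see next → quebec; now {lima:8}
see next → lima; now {}

[whiskey, sierra, hotel, india, romeo, delta, victor, alpha, quebec, lima]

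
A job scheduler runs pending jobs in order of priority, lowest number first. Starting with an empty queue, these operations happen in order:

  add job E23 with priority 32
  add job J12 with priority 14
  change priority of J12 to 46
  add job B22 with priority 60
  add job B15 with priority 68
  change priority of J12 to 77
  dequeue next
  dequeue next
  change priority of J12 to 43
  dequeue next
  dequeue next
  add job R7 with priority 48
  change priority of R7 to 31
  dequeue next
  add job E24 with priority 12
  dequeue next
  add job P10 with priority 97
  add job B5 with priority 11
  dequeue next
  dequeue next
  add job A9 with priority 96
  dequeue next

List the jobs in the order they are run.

add E23 (priority 32) → {E23:32}
add J12 (priority 14) → {J12:14, E23:32}
update J12 to priority 46 → {E23:32, J12:46}
add B22 (priority 60) → {E23:32, J12:46, B22:60}
add B15 (priority 68) → {E23:32, J12:46, B22:60, B15:68}
update J12 to priority 77 → {E23:32, B22:60, B15:68, J12:77}
dequeue next → E23; now {B22:60, B15:68, J12:77}
dequeue next → B22; now {B15:68, J12:77}
update J12 to priority 43 → {J12:43, B15:68}
dequeue next → J12; now {B15:68}
dequeue next → B15; now {}
add R7 (priority 48) → {R7:48}
update R7 to priority 31 → {R7:31}
dequeue next → R7; now {}
add E24 (priority 12) → {E24:12}
dequeue next → E24; now {}
add P10 (priority 97) → {P10:97}
add B5 (priority 11) → {B5:11, P10:97}
dequeue next → B5; now {P10:97}
dequeue next → P10; now {}
add A9 (priority 96) → {A9:96}
dequeue next → A9; now {}

E23 → B22 → J12 → B15 → R7 → E24 → B5 → P10 → A9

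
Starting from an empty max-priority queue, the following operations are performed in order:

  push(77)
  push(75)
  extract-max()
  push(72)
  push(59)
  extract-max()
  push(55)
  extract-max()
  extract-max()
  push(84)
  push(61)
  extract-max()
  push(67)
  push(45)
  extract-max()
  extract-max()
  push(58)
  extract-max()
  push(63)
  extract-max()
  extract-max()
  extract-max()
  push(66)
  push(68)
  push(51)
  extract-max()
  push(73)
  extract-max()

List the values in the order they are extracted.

insert 77 → {77}
insert 75 → {77, 75}
extract-max → 77; now {75}
insert 72 → {75, 72}
insert 59 → {75, 72, 59}
extract-max → 75; now {72, 59}
insert 55 → {72, 59, 55}
extract-max → 72; now {59, 55}
extract-max → 59; now {55}
insert 84 → {84, 55}
insert 61 → {84, 61, 55}
extract-max → 84; now {61, 55}
insert 67 → {67, 61, 55}
insert 45 → {67, 61, 55, 45}
extract-max → 67; now {61, 55, 45}
extract-max → 61; now {55, 45}
insert 58 → {58, 55, 45}
extract-max → 58; now {55, 45}
insert 63 → {63, 55, 45}
extract-max → 63; now {55, 45}
extract-max → 55; now {45}
extract-max → 45; now {}
insert 66 → {66}
insert 68 → {68, 66}
insert 51 → {68, 66, 51}
extract-max → 68; now {66, 51}
insert 73 → {73, 66, 51}
extract-max → 73; now {66, 51}

77 → 75 → 72 → 59 → 84 → 67 → 61 → 58 → 63 → 55 → 45 → 68 → 73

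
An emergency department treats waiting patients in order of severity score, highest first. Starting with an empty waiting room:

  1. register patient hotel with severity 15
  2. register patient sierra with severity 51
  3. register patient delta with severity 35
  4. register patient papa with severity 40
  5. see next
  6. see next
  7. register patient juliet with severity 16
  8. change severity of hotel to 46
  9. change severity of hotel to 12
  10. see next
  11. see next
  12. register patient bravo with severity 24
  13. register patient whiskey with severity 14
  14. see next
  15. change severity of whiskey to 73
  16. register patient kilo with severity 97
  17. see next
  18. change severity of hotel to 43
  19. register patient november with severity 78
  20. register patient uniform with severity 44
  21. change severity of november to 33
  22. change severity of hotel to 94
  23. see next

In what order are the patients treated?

sierra → papa → delta → juliet → bravo → kilo → hotel

add hotel (severity 15) → {hotel:15}
add sierra (severity 51) → {sierra:51, hotel:15}
add delta (severity 35) → {sierra:51, delta:35, hotel:15}
add papa (severity 40) → {sierra:51, papa:40, delta:35, hotel:15}
see next → sierra; now {papa:40, delta:35, hotel:15}
see next → papa; now {delta:35, hotel:15}
add juliet (severity 16) → {delta:35, juliet:16, hotel:15}
update hotel to severity 46 → {hotel:46, delta:35, juliet:16}
update hotel to severity 12 → {delta:35, juliet:16, hotel:12}
see next → delta; now {juliet:16, hotel:12}
see next → juliet; now {hotel:12}
add bravo (severity 24) → {bravo:24, hotel:12}
add whiskey (severity 14) → {bravo:24, whiskey:14, hotel:12}
see next → bravo; now {whiskey:14, hotel:12}
update whiskey to severity 73 → {whiskey:73, hotel:12}
add kilo (severity 97) → {kilo:97, whiskey:73, hotel:12}
see next → kilo; now {whiskey:73, hotel:12}
update hotel to severity 43 → {whiskey:73, hotel:43}
add november (severity 78) → {november:78, whiskey:73, hotel:43}
add uniform (severity 44) → {november:78, whiskey:73, uniform:44, hotel:43}
update november to severity 33 → {whiskey:73, uniform:44, hotel:43, november:33}
update hotel to severity 94 → {hotel:94, whiskey:73, uniform:44, november:33}
see next → hotel; now {whiskey:73, uniform:44, november:33}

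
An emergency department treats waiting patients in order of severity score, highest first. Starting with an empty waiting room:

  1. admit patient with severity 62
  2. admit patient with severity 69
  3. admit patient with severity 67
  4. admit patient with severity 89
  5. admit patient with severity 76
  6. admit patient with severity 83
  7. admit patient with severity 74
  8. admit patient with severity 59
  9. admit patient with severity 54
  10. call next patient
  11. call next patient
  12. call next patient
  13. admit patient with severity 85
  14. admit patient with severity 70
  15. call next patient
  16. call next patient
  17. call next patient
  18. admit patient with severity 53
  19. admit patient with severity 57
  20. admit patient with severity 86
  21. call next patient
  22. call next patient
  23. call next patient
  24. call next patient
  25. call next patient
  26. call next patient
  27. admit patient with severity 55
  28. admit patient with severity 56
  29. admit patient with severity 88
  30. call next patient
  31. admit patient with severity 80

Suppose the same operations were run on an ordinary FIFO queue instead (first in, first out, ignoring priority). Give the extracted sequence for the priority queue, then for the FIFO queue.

insert 62 → {62}
insert 69 → {69, 62}
insert 67 → {69, 67, 62}
insert 89 → {89, 69, 67, 62}
insert 76 → {89, 76, 69, 67, 62}
insert 83 → {89, 83, 76, 69, 67, 62}
insert 74 → {89, 83, 76, 74, 69, 67, 62}
insert 59 → {89, 83, 76, 74, 69, 67, 62, 59}
insert 54 → {89, 83, 76, 74, 69, 67, 62, 59, 54}
call next patient → 89; now {83, 76, 74, 69, 67, 62, 59, 54}
call next patient → 83; now {76, 74, 69, 67, 62, 59, 54}
call next patient → 76; now {74, 69, 67, 62, 59, 54}
insert 85 → {85, 74, 69, 67, 62, 59, 54}
insert 70 → {85, 74, 70, 69, 67, 62, 59, 54}
call next patient → 85; now {74, 70, 69, 67, 62, 59, 54}
call next patient → 74; now {70, 69, 67, 62, 59, 54}
call next patient → 70; now {69, 67, 62, 59, 54}
insert 53 → {69, 67, 62, 59, 54, 53}
insert 57 → {69, 67, 62, 59, 57, 54, 53}
insert 86 → {86, 69, 67, 62, 59, 57, 54, 53}
call next patient → 86; now {69, 67, 62, 59, 57, 54, 53}
call next patient → 69; now {67, 62, 59, 57, 54, 53}
call next patient → 67; now {62, 59, 57, 54, 53}
call next patient → 62; now {59, 57, 54, 53}
call next patient → 59; now {57, 54, 53}
call next patient → 57; now {54, 53}
insert 55 → {55, 54, 53}
insert 56 → {56, 55, 54, 53}
insert 88 → {88, 56, 55, 54, 53}
call next patient → 88; now {56, 55, 54, 53}
insert 80 → {80, 56, 55, 54, 53}

priority queue: 89 → 83 → 76 → 85 → 74 → 70 → 86 → 69 → 67 → 62 → 59 → 57 → 88; FIFO queue: 62, 69, 67, 89, 76, 83, 74, 59, 54, 85, 70, 53, 57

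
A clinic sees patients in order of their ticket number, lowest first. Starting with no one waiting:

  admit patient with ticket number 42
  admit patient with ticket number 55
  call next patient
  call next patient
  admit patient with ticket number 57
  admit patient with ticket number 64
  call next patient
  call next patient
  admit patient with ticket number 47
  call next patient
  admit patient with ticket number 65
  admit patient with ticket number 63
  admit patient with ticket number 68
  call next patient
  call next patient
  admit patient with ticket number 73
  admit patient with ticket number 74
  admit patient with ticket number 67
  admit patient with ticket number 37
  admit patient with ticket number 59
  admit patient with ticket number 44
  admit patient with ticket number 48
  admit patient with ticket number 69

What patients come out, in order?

42, 55, 57, 64, 47, 63, 65

insert 42 → {42}
insert 55 → {42, 55}
call next patient → 42; now {55}
call next patient → 55; now {}
insert 57 → {57}
insert 64 → {57, 64}
call next patient → 57; now {64}
call next patient → 64; now {}
insert 47 → {47}
call next patient → 47; now {}
insert 65 → {65}
insert 63 → {63, 65}
insert 68 → {63, 65, 68}
call next patient → 63; now {65, 68}
call next patient → 65; now {68}
insert 73 → {68, 73}
insert 74 → {68, 73, 74}
insert 67 → {67, 68, 73, 74}
insert 37 → {37, 67, 68, 73, 74}
insert 59 → {37, 59, 67, 68, 73, 74}
insert 44 → {37, 44, 59, 67, 68, 73, 74}
insert 48 → {37, 44, 48, 59, 67, 68, 73, 74}
insert 69 → {37, 44, 48, 59, 67, 68, 69, 73, 74}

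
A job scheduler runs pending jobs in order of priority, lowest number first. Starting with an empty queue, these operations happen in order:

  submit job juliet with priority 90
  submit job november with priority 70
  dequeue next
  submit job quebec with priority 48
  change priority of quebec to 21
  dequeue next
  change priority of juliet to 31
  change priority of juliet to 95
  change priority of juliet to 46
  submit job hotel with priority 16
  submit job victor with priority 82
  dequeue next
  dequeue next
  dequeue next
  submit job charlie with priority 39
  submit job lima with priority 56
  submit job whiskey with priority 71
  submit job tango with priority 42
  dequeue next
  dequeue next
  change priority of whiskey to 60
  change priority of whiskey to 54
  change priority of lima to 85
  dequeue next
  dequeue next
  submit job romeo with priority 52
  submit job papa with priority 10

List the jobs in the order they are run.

november → quebec → hotel → juliet → victor → charlie → tango → whiskey → lima

add juliet (priority 90) → {juliet:90}
add november (priority 70) → {november:70, juliet:90}
dequeue next → november; now {juliet:90}
add quebec (priority 48) → {quebec:48, juliet:90}
update quebec to priority 21 → {quebec:21, juliet:90}
dequeue next → quebec; now {juliet:90}
update juliet to priority 31 → {juliet:31}
update juliet to priority 95 → {juliet:95}
update juliet to priority 46 → {juliet:46}
add hotel (priority 16) → {hotel:16, juliet:46}
add victor (priority 82) → {hotel:16, juliet:46, victor:82}
dequeue next → hotel; now {juliet:46, victor:82}
dequeue next → juliet; now {victor:82}
dequeue next → victor; now {}
add charlie (priority 39) → {charlie:39}
add lima (priority 56) → {charlie:39, lima:56}
add whiskey (priority 71) → {charlie:39, lima:56, whiskey:71}
add tango (priority 42) → {charlie:39, tango:42, lima:56, whiskey:71}
dequeue next → charlie; now {tango:42, lima:56, whiskey:71}
dequeue next → tango; now {lima:56, whiskey:71}
update whiskey to priority 60 → {lima:56, whiskey:60}
update whiskey to priority 54 → {whiskey:54, lima:56}
update lima to priority 85 → {whiskey:54, lima:85}
dequeue next → whiskey; now {lima:85}
dequeue next → lima; now {}
add romeo (priority 52) → {romeo:52}
add papa (priority 10) → {papa:10, romeo:52}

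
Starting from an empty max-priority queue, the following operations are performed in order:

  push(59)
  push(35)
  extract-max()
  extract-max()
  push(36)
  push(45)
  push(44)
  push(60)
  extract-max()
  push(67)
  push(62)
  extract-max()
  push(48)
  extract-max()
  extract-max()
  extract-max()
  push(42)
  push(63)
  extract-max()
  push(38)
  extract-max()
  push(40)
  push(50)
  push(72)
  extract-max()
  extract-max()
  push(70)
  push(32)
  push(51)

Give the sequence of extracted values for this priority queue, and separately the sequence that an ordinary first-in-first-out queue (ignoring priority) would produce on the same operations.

insert 59 → {59}
insert 35 → {59, 35}
extract-max → 59; now {35}
extract-max → 35; now {}
insert 36 → {36}
insert 45 → {45, 36}
insert 44 → {45, 44, 36}
insert 60 → {60, 45, 44, 36}
extract-max → 60; now {45, 44, 36}
insert 67 → {67, 45, 44, 36}
insert 62 → {67, 62, 45, 44, 36}
extract-max → 67; now {62, 45, 44, 36}
insert 48 → {62, 48, 45, 44, 36}
extract-max → 62; now {48, 45, 44, 36}
extract-max → 48; now {45, 44, 36}
extract-max → 45; now {44, 36}
insert 42 → {44, 42, 36}
insert 63 → {63, 44, 42, 36}
extract-max → 63; now {44, 42, 36}
insert 38 → {44, 42, 38, 36}
extract-max → 44; now {42, 38, 36}
insert 40 → {42, 40, 38, 36}
insert 50 → {50, 42, 40, 38, 36}
insert 72 → {72, 50, 42, 40, 38, 36}
extract-max → 72; now {50, 42, 40, 38, 36}
extract-max → 50; now {42, 40, 38, 36}
insert 70 → {70, 42, 40, 38, 36}
insert 32 → {70, 42, 40, 38, 36, 32}
insert 51 → {70, 51, 42, 40, 38, 36, 32}

priority queue: [59, 35, 60, 67, 62, 48, 45, 63, 44, 72, 50]; FIFO queue: 59, 35, 36, 45, 44, 60, 67, 62, 48, 42, 63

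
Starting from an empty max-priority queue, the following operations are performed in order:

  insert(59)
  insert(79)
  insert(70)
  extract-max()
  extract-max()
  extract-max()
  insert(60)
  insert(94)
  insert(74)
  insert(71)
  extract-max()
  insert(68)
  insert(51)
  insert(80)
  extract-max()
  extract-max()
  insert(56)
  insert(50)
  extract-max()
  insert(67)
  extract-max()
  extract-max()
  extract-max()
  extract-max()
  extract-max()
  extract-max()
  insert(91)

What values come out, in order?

insert 59 → {59}
insert 79 → {79, 59}
insert 70 → {79, 70, 59}
extract-max → 79; now {70, 59}
extract-max → 70; now {59}
extract-max → 59; now {}
insert 60 → {60}
insert 94 → {94, 60}
insert 74 → {94, 74, 60}
insert 71 → {94, 74, 71, 60}
extract-max → 94; now {74, 71, 60}
insert 68 → {74, 71, 68, 60}
insert 51 → {74, 71, 68, 60, 51}
insert 80 → {80, 74, 71, 68, 60, 51}
extract-max → 80; now {74, 71, 68, 60, 51}
extract-max → 74; now {71, 68, 60, 51}
insert 56 → {71, 68, 60, 56, 51}
insert 50 → {71, 68, 60, 56, 51, 50}
extract-max → 71; now {68, 60, 56, 51, 50}
insert 67 → {68, 67, 60, 56, 51, 50}
extract-max → 68; now {67, 60, 56, 51, 50}
extract-max → 67; now {60, 56, 51, 50}
extract-max → 60; now {56, 51, 50}
extract-max → 56; now {51, 50}
extract-max → 51; now {50}
extract-max → 50; now {}
insert 91 → {91}

79, 70, 59, 94, 80, 74, 71, 68, 67, 60, 56, 51, 50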